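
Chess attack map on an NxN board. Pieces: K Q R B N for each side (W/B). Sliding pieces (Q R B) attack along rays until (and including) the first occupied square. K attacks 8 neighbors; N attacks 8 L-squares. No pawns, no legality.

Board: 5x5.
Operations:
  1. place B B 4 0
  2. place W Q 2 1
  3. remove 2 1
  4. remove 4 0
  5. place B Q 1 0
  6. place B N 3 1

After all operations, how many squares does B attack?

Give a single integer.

Answer: 14

Derivation:
Op 1: place BB@(4,0)
Op 2: place WQ@(2,1)
Op 3: remove (2,1)
Op 4: remove (4,0)
Op 5: place BQ@(1,0)
Op 6: place BN@(3,1)
Per-piece attacks for B:
  BQ@(1,0): attacks (1,1) (1,2) (1,3) (1,4) (2,0) (3,0) (4,0) (0,0) (2,1) (3,2) (4,3) (0,1)
  BN@(3,1): attacks (4,3) (2,3) (1,2) (1,0)
Union (14 distinct): (0,0) (0,1) (1,0) (1,1) (1,2) (1,3) (1,4) (2,0) (2,1) (2,3) (3,0) (3,2) (4,0) (4,3)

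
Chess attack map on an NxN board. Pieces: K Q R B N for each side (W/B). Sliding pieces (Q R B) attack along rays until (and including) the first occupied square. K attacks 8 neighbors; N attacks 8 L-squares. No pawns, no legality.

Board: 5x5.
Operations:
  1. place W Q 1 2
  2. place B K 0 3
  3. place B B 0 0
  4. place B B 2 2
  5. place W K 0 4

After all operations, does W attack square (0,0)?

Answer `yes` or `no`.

Answer: no

Derivation:
Op 1: place WQ@(1,2)
Op 2: place BK@(0,3)
Op 3: place BB@(0,0)
Op 4: place BB@(2,2)
Op 5: place WK@(0,4)
Per-piece attacks for W:
  WK@(0,4): attacks (0,3) (1,4) (1,3)
  WQ@(1,2): attacks (1,3) (1,4) (1,1) (1,0) (2,2) (0,2) (2,3) (3,4) (2,1) (3,0) (0,3) (0,1) [ray(1,0) blocked at (2,2); ray(-1,1) blocked at (0,3)]
W attacks (0,0): no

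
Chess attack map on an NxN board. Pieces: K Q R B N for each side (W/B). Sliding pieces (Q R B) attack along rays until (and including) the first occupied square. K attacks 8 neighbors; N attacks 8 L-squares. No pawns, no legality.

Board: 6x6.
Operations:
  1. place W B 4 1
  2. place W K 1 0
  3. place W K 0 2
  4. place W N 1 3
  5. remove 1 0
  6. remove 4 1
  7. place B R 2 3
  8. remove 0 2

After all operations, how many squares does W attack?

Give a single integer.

Op 1: place WB@(4,1)
Op 2: place WK@(1,0)
Op 3: place WK@(0,2)
Op 4: place WN@(1,3)
Op 5: remove (1,0)
Op 6: remove (4,1)
Op 7: place BR@(2,3)
Op 8: remove (0,2)
Per-piece attacks for W:
  WN@(1,3): attacks (2,5) (3,4) (0,5) (2,1) (3,2) (0,1)
Union (6 distinct): (0,1) (0,5) (2,1) (2,5) (3,2) (3,4)

Answer: 6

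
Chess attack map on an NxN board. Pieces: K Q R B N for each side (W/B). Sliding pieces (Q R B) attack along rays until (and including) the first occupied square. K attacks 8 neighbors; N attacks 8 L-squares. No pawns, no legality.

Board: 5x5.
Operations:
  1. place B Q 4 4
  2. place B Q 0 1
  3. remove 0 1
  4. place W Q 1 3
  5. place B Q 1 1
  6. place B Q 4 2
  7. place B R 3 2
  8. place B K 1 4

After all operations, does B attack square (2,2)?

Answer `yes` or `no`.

Op 1: place BQ@(4,4)
Op 2: place BQ@(0,1)
Op 3: remove (0,1)
Op 4: place WQ@(1,3)
Op 5: place BQ@(1,1)
Op 6: place BQ@(4,2)
Op 7: place BR@(3,2)
Op 8: place BK@(1,4)
Per-piece attacks for B:
  BQ@(1,1): attacks (1,2) (1,3) (1,0) (2,1) (3,1) (4,1) (0,1) (2,2) (3,3) (4,4) (2,0) (0,2) (0,0) [ray(0,1) blocked at (1,3); ray(1,1) blocked at (4,4)]
  BK@(1,4): attacks (1,3) (2,4) (0,4) (2,3) (0,3)
  BR@(3,2): attacks (3,3) (3,4) (3,1) (3,0) (4,2) (2,2) (1,2) (0,2) [ray(1,0) blocked at (4,2)]
  BQ@(4,2): attacks (4,3) (4,4) (4,1) (4,0) (3,2) (3,3) (2,4) (3,1) (2,0) [ray(0,1) blocked at (4,4); ray(-1,0) blocked at (3,2)]
  BQ@(4,4): attacks (4,3) (4,2) (3,4) (2,4) (1,4) (3,3) (2,2) (1,1) [ray(0,-1) blocked at (4,2); ray(-1,0) blocked at (1,4); ray(-1,-1) blocked at (1,1)]
B attacks (2,2): yes

Answer: yes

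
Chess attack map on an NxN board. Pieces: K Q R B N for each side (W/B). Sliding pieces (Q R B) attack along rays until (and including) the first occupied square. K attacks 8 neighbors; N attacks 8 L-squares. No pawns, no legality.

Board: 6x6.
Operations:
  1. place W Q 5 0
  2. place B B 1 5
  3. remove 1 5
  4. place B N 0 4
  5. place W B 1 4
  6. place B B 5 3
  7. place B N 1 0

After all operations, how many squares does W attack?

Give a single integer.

Answer: 15

Derivation:
Op 1: place WQ@(5,0)
Op 2: place BB@(1,5)
Op 3: remove (1,5)
Op 4: place BN@(0,4)
Op 5: place WB@(1,4)
Op 6: place BB@(5,3)
Op 7: place BN@(1,0)
Per-piece attacks for W:
  WB@(1,4): attacks (2,5) (2,3) (3,2) (4,1) (5,0) (0,5) (0,3) [ray(1,-1) blocked at (5,0)]
  WQ@(5,0): attacks (5,1) (5,2) (5,3) (4,0) (3,0) (2,0) (1,0) (4,1) (3,2) (2,3) (1,4) [ray(0,1) blocked at (5,3); ray(-1,0) blocked at (1,0); ray(-1,1) blocked at (1,4)]
Union (15 distinct): (0,3) (0,5) (1,0) (1,4) (2,0) (2,3) (2,5) (3,0) (3,2) (4,0) (4,1) (5,0) (5,1) (5,2) (5,3)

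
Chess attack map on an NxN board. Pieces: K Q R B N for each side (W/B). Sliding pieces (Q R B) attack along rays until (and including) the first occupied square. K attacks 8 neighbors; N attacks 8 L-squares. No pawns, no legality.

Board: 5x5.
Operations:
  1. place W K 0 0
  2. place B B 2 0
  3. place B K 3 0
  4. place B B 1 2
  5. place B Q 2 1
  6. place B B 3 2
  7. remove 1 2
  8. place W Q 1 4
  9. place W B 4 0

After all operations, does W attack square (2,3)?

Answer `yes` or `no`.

Answer: yes

Derivation:
Op 1: place WK@(0,0)
Op 2: place BB@(2,0)
Op 3: place BK@(3,0)
Op 4: place BB@(1,2)
Op 5: place BQ@(2,1)
Op 6: place BB@(3,2)
Op 7: remove (1,2)
Op 8: place WQ@(1,4)
Op 9: place WB@(4,0)
Per-piece attacks for W:
  WK@(0,0): attacks (0,1) (1,0) (1,1)
  WQ@(1,4): attacks (1,3) (1,2) (1,1) (1,0) (2,4) (3,4) (4,4) (0,4) (2,3) (3,2) (0,3) [ray(1,-1) blocked at (3,2)]
  WB@(4,0): attacks (3,1) (2,2) (1,3) (0,4)
W attacks (2,3): yes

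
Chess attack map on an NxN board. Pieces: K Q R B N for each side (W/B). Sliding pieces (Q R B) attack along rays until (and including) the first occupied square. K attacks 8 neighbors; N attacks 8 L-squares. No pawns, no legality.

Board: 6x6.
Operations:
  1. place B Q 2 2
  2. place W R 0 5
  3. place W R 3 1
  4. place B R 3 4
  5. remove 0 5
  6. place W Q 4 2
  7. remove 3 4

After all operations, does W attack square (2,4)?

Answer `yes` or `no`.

Answer: yes

Derivation:
Op 1: place BQ@(2,2)
Op 2: place WR@(0,5)
Op 3: place WR@(3,1)
Op 4: place BR@(3,4)
Op 5: remove (0,5)
Op 6: place WQ@(4,2)
Op 7: remove (3,4)
Per-piece attacks for W:
  WR@(3,1): attacks (3,2) (3,3) (3,4) (3,5) (3,0) (4,1) (5,1) (2,1) (1,1) (0,1)
  WQ@(4,2): attacks (4,3) (4,4) (4,5) (4,1) (4,0) (5,2) (3,2) (2,2) (5,3) (5,1) (3,3) (2,4) (1,5) (3,1) [ray(-1,0) blocked at (2,2); ray(-1,-1) blocked at (3,1)]
W attacks (2,4): yes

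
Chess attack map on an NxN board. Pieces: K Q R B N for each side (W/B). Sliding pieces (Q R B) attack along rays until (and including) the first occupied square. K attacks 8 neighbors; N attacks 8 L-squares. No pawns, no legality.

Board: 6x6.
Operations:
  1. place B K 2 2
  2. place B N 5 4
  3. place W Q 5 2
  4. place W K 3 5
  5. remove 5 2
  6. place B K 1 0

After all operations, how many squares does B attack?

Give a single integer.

Op 1: place BK@(2,2)
Op 2: place BN@(5,4)
Op 3: place WQ@(5,2)
Op 4: place WK@(3,5)
Op 5: remove (5,2)
Op 6: place BK@(1,0)
Per-piece attacks for B:
  BK@(1,0): attacks (1,1) (2,0) (0,0) (2,1) (0,1)
  BK@(2,2): attacks (2,3) (2,1) (3,2) (1,2) (3,3) (3,1) (1,3) (1,1)
  BN@(5,4): attacks (3,5) (4,2) (3,3)
Union (13 distinct): (0,0) (0,1) (1,1) (1,2) (1,3) (2,0) (2,1) (2,3) (3,1) (3,2) (3,3) (3,5) (4,2)

Answer: 13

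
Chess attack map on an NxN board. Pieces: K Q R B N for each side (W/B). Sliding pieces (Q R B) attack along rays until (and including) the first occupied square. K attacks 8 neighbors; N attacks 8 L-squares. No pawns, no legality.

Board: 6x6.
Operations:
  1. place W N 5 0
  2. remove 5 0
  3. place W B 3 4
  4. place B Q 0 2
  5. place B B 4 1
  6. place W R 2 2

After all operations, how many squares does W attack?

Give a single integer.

Op 1: place WN@(5,0)
Op 2: remove (5,0)
Op 3: place WB@(3,4)
Op 4: place BQ@(0,2)
Op 5: place BB@(4,1)
Op 6: place WR@(2,2)
Per-piece attacks for W:
  WR@(2,2): attacks (2,3) (2,4) (2,5) (2,1) (2,0) (3,2) (4,2) (5,2) (1,2) (0,2) [ray(-1,0) blocked at (0,2)]
  WB@(3,4): attacks (4,5) (4,3) (5,2) (2,5) (2,3) (1,2) (0,1)
Union (13 distinct): (0,1) (0,2) (1,2) (2,0) (2,1) (2,3) (2,4) (2,5) (3,2) (4,2) (4,3) (4,5) (5,2)

Answer: 13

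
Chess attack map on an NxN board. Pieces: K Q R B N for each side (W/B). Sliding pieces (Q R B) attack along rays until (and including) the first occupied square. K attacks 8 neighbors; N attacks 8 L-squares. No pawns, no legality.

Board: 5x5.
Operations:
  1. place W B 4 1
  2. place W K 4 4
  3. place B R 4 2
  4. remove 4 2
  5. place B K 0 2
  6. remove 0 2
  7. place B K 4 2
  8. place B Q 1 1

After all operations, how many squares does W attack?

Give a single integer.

Op 1: place WB@(4,1)
Op 2: place WK@(4,4)
Op 3: place BR@(4,2)
Op 4: remove (4,2)
Op 5: place BK@(0,2)
Op 6: remove (0,2)
Op 7: place BK@(4,2)
Op 8: place BQ@(1,1)
Per-piece attacks for W:
  WB@(4,1): attacks (3,2) (2,3) (1,4) (3,0)
  WK@(4,4): attacks (4,3) (3,4) (3,3)
Union (7 distinct): (1,4) (2,3) (3,0) (3,2) (3,3) (3,4) (4,3)

Answer: 7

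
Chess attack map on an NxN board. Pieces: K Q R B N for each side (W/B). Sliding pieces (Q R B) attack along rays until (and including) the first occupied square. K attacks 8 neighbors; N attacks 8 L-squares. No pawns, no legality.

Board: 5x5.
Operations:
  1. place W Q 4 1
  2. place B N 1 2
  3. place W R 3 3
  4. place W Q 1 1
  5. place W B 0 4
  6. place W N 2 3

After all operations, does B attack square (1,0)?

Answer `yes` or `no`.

Answer: no

Derivation:
Op 1: place WQ@(4,1)
Op 2: place BN@(1,2)
Op 3: place WR@(3,3)
Op 4: place WQ@(1,1)
Op 5: place WB@(0,4)
Op 6: place WN@(2,3)
Per-piece attacks for B:
  BN@(1,2): attacks (2,4) (3,3) (0,4) (2,0) (3,1) (0,0)
B attacks (1,0): no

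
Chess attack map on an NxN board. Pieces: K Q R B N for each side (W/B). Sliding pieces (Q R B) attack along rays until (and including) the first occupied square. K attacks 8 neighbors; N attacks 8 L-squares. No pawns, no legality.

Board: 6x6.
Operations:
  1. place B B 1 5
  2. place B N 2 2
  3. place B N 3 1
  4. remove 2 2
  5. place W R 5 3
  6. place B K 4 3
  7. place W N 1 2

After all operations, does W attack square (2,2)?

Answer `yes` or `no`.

Answer: no

Derivation:
Op 1: place BB@(1,5)
Op 2: place BN@(2,2)
Op 3: place BN@(3,1)
Op 4: remove (2,2)
Op 5: place WR@(5,3)
Op 6: place BK@(4,3)
Op 7: place WN@(1,2)
Per-piece attacks for W:
  WN@(1,2): attacks (2,4) (3,3) (0,4) (2,0) (3,1) (0,0)
  WR@(5,3): attacks (5,4) (5,5) (5,2) (5,1) (5,0) (4,3) [ray(-1,0) blocked at (4,3)]
W attacks (2,2): no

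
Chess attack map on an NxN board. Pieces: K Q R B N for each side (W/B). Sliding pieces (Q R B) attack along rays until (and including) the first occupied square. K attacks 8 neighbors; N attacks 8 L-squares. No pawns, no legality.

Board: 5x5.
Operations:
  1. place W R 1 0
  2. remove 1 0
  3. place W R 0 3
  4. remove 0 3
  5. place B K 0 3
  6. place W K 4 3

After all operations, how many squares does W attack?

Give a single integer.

Answer: 5

Derivation:
Op 1: place WR@(1,0)
Op 2: remove (1,0)
Op 3: place WR@(0,3)
Op 4: remove (0,3)
Op 5: place BK@(0,3)
Op 6: place WK@(4,3)
Per-piece attacks for W:
  WK@(4,3): attacks (4,4) (4,2) (3,3) (3,4) (3,2)
Union (5 distinct): (3,2) (3,3) (3,4) (4,2) (4,4)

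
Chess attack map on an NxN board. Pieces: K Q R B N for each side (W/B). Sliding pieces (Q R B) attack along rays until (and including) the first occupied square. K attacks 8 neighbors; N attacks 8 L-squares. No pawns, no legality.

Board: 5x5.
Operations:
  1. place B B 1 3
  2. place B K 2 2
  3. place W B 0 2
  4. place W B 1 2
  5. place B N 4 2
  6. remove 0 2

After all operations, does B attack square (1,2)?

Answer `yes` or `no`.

Op 1: place BB@(1,3)
Op 2: place BK@(2,2)
Op 3: place WB@(0,2)
Op 4: place WB@(1,2)
Op 5: place BN@(4,2)
Op 6: remove (0,2)
Per-piece attacks for B:
  BB@(1,3): attacks (2,4) (2,2) (0,4) (0,2) [ray(1,-1) blocked at (2,2)]
  BK@(2,2): attacks (2,3) (2,1) (3,2) (1,2) (3,3) (3,1) (1,3) (1,1)
  BN@(4,2): attacks (3,4) (2,3) (3,0) (2,1)
B attacks (1,2): yes

Answer: yes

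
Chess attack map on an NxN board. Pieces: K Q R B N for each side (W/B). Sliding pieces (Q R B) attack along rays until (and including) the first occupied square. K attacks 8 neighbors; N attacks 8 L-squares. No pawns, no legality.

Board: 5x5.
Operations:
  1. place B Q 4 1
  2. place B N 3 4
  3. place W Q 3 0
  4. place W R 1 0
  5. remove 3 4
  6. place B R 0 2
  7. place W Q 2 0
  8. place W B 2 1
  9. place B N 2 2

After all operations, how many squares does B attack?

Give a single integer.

Op 1: place BQ@(4,1)
Op 2: place BN@(3,4)
Op 3: place WQ@(3,0)
Op 4: place WR@(1,0)
Op 5: remove (3,4)
Op 6: place BR@(0,2)
Op 7: place WQ@(2,0)
Op 8: place WB@(2,1)
Op 9: place BN@(2,2)
Per-piece attacks for B:
  BR@(0,2): attacks (0,3) (0,4) (0,1) (0,0) (1,2) (2,2) [ray(1,0) blocked at (2,2)]
  BN@(2,2): attacks (3,4) (4,3) (1,4) (0,3) (3,0) (4,1) (1,0) (0,1)
  BQ@(4,1): attacks (4,2) (4,3) (4,4) (4,0) (3,1) (2,1) (3,2) (2,3) (1,4) (3,0) [ray(-1,0) blocked at (2,1); ray(-1,-1) blocked at (3,0)]
Union (19 distinct): (0,0) (0,1) (0,3) (0,4) (1,0) (1,2) (1,4) (2,1) (2,2) (2,3) (3,0) (3,1) (3,2) (3,4) (4,0) (4,1) (4,2) (4,3) (4,4)

Answer: 19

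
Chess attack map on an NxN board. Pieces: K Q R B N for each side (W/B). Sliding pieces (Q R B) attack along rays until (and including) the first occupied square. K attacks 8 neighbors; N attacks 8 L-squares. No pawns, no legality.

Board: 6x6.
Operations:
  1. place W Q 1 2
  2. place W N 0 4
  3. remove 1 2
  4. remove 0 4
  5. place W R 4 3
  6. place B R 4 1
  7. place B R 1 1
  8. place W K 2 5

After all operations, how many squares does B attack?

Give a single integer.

Op 1: place WQ@(1,2)
Op 2: place WN@(0,4)
Op 3: remove (1,2)
Op 4: remove (0,4)
Op 5: place WR@(4,3)
Op 6: place BR@(4,1)
Op 7: place BR@(1,1)
Op 8: place WK@(2,5)
Per-piece attacks for B:
  BR@(1,1): attacks (1,2) (1,3) (1,4) (1,5) (1,0) (2,1) (3,1) (4,1) (0,1) [ray(1,0) blocked at (4,1)]
  BR@(4,1): attacks (4,2) (4,3) (4,0) (5,1) (3,1) (2,1) (1,1) [ray(0,1) blocked at (4,3); ray(-1,0) blocked at (1,1)]
Union (14 distinct): (0,1) (1,0) (1,1) (1,2) (1,3) (1,4) (1,5) (2,1) (3,1) (4,0) (4,1) (4,2) (4,3) (5,1)

Answer: 14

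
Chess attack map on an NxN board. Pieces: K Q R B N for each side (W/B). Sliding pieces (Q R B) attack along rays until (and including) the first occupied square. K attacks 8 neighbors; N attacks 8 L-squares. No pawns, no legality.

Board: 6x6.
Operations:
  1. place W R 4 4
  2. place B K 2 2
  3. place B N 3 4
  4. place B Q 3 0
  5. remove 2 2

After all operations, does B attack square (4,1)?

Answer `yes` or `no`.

Answer: yes

Derivation:
Op 1: place WR@(4,4)
Op 2: place BK@(2,2)
Op 3: place BN@(3,4)
Op 4: place BQ@(3,0)
Op 5: remove (2,2)
Per-piece attacks for B:
  BQ@(3,0): attacks (3,1) (3,2) (3,3) (3,4) (4,0) (5,0) (2,0) (1,0) (0,0) (4,1) (5,2) (2,1) (1,2) (0,3) [ray(0,1) blocked at (3,4)]
  BN@(3,4): attacks (5,5) (1,5) (4,2) (5,3) (2,2) (1,3)
B attacks (4,1): yes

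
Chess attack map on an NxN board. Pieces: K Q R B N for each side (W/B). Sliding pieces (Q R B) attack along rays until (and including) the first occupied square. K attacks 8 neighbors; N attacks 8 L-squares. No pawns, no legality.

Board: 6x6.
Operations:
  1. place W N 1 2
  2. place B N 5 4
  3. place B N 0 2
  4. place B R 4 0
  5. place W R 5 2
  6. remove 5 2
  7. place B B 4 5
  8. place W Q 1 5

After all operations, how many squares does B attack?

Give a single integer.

Op 1: place WN@(1,2)
Op 2: place BN@(5,4)
Op 3: place BN@(0,2)
Op 4: place BR@(4,0)
Op 5: place WR@(5,2)
Op 6: remove (5,2)
Op 7: place BB@(4,5)
Op 8: place WQ@(1,5)
Per-piece attacks for B:
  BN@(0,2): attacks (1,4) (2,3) (1,0) (2,1)
  BR@(4,0): attacks (4,1) (4,2) (4,3) (4,4) (4,5) (5,0) (3,0) (2,0) (1,0) (0,0) [ray(0,1) blocked at (4,5)]
  BB@(4,5): attacks (5,4) (3,4) (2,3) (1,2) [ray(1,-1) blocked at (5,4); ray(-1,-1) blocked at (1,2)]
  BN@(5,4): attacks (3,5) (4,2) (3,3)
Union (18 distinct): (0,0) (1,0) (1,2) (1,4) (2,0) (2,1) (2,3) (3,0) (3,3) (3,4) (3,5) (4,1) (4,2) (4,3) (4,4) (4,5) (5,0) (5,4)

Answer: 18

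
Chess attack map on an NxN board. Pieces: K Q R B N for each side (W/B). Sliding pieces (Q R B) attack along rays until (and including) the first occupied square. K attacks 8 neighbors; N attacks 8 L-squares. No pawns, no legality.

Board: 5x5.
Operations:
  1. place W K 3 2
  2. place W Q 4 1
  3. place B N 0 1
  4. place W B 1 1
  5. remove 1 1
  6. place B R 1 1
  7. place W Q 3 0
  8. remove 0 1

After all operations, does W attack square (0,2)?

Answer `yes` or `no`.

Op 1: place WK@(3,2)
Op 2: place WQ@(4,1)
Op 3: place BN@(0,1)
Op 4: place WB@(1,1)
Op 5: remove (1,1)
Op 6: place BR@(1,1)
Op 7: place WQ@(3,0)
Op 8: remove (0,1)
Per-piece attacks for W:
  WQ@(3,0): attacks (3,1) (3,2) (4,0) (2,0) (1,0) (0,0) (4,1) (2,1) (1,2) (0,3) [ray(0,1) blocked at (3,2); ray(1,1) blocked at (4,1)]
  WK@(3,2): attacks (3,3) (3,1) (4,2) (2,2) (4,3) (4,1) (2,3) (2,1)
  WQ@(4,1): attacks (4,2) (4,3) (4,4) (4,0) (3,1) (2,1) (1,1) (3,2) (3,0) [ray(-1,0) blocked at (1,1); ray(-1,1) blocked at (3,2); ray(-1,-1) blocked at (3,0)]
W attacks (0,2): no

Answer: no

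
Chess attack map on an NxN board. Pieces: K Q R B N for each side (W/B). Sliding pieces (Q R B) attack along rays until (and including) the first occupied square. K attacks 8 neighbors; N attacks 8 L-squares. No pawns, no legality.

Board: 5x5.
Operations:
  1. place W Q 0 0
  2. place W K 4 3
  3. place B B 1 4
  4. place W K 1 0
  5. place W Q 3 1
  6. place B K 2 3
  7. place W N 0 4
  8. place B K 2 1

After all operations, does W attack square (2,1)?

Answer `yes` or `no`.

Answer: yes

Derivation:
Op 1: place WQ@(0,0)
Op 2: place WK@(4,3)
Op 3: place BB@(1,4)
Op 4: place WK@(1,0)
Op 5: place WQ@(3,1)
Op 6: place BK@(2,3)
Op 7: place WN@(0,4)
Op 8: place BK@(2,1)
Per-piece attacks for W:
  WQ@(0,0): attacks (0,1) (0,2) (0,3) (0,4) (1,0) (1,1) (2,2) (3,3) (4,4) [ray(0,1) blocked at (0,4); ray(1,0) blocked at (1,0)]
  WN@(0,4): attacks (1,2) (2,3)
  WK@(1,0): attacks (1,1) (2,0) (0,0) (2,1) (0,1)
  WQ@(3,1): attacks (3,2) (3,3) (3,4) (3,0) (4,1) (2,1) (4,2) (4,0) (2,2) (1,3) (0,4) (2,0) [ray(-1,0) blocked at (2,1); ray(-1,1) blocked at (0,4)]
  WK@(4,3): attacks (4,4) (4,2) (3,3) (3,4) (3,2)
W attacks (2,1): yes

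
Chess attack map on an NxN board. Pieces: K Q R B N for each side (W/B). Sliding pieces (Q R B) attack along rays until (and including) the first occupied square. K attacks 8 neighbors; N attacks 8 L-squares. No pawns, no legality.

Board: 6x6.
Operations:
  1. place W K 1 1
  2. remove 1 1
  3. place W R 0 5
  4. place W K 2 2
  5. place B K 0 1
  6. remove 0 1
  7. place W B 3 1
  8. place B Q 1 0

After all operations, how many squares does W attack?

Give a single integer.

Answer: 23

Derivation:
Op 1: place WK@(1,1)
Op 2: remove (1,1)
Op 3: place WR@(0,5)
Op 4: place WK@(2,2)
Op 5: place BK@(0,1)
Op 6: remove (0,1)
Op 7: place WB@(3,1)
Op 8: place BQ@(1,0)
Per-piece attacks for W:
  WR@(0,5): attacks (0,4) (0,3) (0,2) (0,1) (0,0) (1,5) (2,5) (3,5) (4,5) (5,5)
  WK@(2,2): attacks (2,3) (2,1) (3,2) (1,2) (3,3) (3,1) (1,3) (1,1)
  WB@(3,1): attacks (4,2) (5,3) (4,0) (2,2) (2,0) [ray(-1,1) blocked at (2,2)]
Union (23 distinct): (0,0) (0,1) (0,2) (0,3) (0,4) (1,1) (1,2) (1,3) (1,5) (2,0) (2,1) (2,2) (2,3) (2,5) (3,1) (3,2) (3,3) (3,5) (4,0) (4,2) (4,5) (5,3) (5,5)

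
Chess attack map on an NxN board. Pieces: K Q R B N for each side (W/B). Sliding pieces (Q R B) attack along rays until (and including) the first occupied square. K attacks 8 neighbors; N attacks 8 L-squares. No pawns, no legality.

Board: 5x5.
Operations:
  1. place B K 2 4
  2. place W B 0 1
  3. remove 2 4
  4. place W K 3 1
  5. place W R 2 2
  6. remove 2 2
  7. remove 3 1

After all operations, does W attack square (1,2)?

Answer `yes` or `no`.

Answer: yes

Derivation:
Op 1: place BK@(2,4)
Op 2: place WB@(0,1)
Op 3: remove (2,4)
Op 4: place WK@(3,1)
Op 5: place WR@(2,2)
Op 6: remove (2,2)
Op 7: remove (3,1)
Per-piece attacks for W:
  WB@(0,1): attacks (1,2) (2,3) (3,4) (1,0)
W attacks (1,2): yes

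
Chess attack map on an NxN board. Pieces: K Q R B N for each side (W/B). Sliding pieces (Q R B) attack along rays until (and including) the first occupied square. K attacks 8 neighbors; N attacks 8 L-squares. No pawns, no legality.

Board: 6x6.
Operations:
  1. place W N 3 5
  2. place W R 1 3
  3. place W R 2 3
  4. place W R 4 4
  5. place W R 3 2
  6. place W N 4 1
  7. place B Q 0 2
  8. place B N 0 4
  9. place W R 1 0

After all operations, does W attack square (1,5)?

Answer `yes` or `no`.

Answer: yes

Derivation:
Op 1: place WN@(3,5)
Op 2: place WR@(1,3)
Op 3: place WR@(2,3)
Op 4: place WR@(4,4)
Op 5: place WR@(3,2)
Op 6: place WN@(4,1)
Op 7: place BQ@(0,2)
Op 8: place BN@(0,4)
Op 9: place WR@(1,0)
Per-piece attacks for W:
  WR@(1,0): attacks (1,1) (1,2) (1,3) (2,0) (3,0) (4,0) (5,0) (0,0) [ray(0,1) blocked at (1,3)]
  WR@(1,3): attacks (1,4) (1,5) (1,2) (1,1) (1,0) (2,3) (0,3) [ray(0,-1) blocked at (1,0); ray(1,0) blocked at (2,3)]
  WR@(2,3): attacks (2,4) (2,5) (2,2) (2,1) (2,0) (3,3) (4,3) (5,3) (1,3) [ray(-1,0) blocked at (1,3)]
  WR@(3,2): attacks (3,3) (3,4) (3,5) (3,1) (3,0) (4,2) (5,2) (2,2) (1,2) (0,2) [ray(0,1) blocked at (3,5); ray(-1,0) blocked at (0,2)]
  WN@(3,5): attacks (4,3) (5,4) (2,3) (1,4)
  WN@(4,1): attacks (5,3) (3,3) (2,2) (2,0)
  WR@(4,4): attacks (4,5) (4,3) (4,2) (4,1) (5,4) (3,4) (2,4) (1,4) (0,4) [ray(0,-1) blocked at (4,1); ray(-1,0) blocked at (0,4)]
W attacks (1,5): yes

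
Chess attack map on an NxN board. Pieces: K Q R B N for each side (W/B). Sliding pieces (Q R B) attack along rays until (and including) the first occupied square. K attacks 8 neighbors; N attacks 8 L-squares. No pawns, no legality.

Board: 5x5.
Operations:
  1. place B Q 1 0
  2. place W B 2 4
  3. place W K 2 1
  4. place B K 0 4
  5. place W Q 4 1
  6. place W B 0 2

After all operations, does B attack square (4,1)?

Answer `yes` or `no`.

Op 1: place BQ@(1,0)
Op 2: place WB@(2,4)
Op 3: place WK@(2,1)
Op 4: place BK@(0,4)
Op 5: place WQ@(4,1)
Op 6: place WB@(0,2)
Per-piece attacks for B:
  BK@(0,4): attacks (0,3) (1,4) (1,3)
  BQ@(1,0): attacks (1,1) (1,2) (1,3) (1,4) (2,0) (3,0) (4,0) (0,0) (2,1) (0,1) [ray(1,1) blocked at (2,1)]
B attacks (4,1): no

Answer: no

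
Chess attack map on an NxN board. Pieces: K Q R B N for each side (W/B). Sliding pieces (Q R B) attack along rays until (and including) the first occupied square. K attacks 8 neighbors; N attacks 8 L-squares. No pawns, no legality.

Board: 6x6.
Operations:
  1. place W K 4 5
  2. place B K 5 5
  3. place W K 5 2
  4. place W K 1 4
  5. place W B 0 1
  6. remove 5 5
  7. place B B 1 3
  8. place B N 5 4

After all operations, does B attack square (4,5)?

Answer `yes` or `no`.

Op 1: place WK@(4,5)
Op 2: place BK@(5,5)
Op 3: place WK@(5,2)
Op 4: place WK@(1,4)
Op 5: place WB@(0,1)
Op 6: remove (5,5)
Op 7: place BB@(1,3)
Op 8: place BN@(5,4)
Per-piece attacks for B:
  BB@(1,3): attacks (2,4) (3,5) (2,2) (3,1) (4,0) (0,4) (0,2)
  BN@(5,4): attacks (3,5) (4,2) (3,3)
B attacks (4,5): no

Answer: no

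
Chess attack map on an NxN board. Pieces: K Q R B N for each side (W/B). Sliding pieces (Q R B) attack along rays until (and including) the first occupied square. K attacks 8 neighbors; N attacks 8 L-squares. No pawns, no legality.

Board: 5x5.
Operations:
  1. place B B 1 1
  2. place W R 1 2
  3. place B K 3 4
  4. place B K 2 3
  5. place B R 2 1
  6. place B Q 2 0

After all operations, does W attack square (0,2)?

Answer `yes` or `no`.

Op 1: place BB@(1,1)
Op 2: place WR@(1,2)
Op 3: place BK@(3,4)
Op 4: place BK@(2,3)
Op 5: place BR@(2,1)
Op 6: place BQ@(2,0)
Per-piece attacks for W:
  WR@(1,2): attacks (1,3) (1,4) (1,1) (2,2) (3,2) (4,2) (0,2) [ray(0,-1) blocked at (1,1)]
W attacks (0,2): yes

Answer: yes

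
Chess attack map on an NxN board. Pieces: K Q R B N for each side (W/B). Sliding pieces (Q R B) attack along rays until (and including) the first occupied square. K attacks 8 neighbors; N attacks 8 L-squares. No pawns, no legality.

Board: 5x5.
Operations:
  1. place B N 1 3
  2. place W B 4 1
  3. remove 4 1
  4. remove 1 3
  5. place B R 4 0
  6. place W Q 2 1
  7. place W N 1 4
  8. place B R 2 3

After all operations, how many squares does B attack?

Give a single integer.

Answer: 14

Derivation:
Op 1: place BN@(1,3)
Op 2: place WB@(4,1)
Op 3: remove (4,1)
Op 4: remove (1,3)
Op 5: place BR@(4,0)
Op 6: place WQ@(2,1)
Op 7: place WN@(1,4)
Op 8: place BR@(2,3)
Per-piece attacks for B:
  BR@(2,3): attacks (2,4) (2,2) (2,1) (3,3) (4,3) (1,3) (0,3) [ray(0,-1) blocked at (2,1)]
  BR@(4,0): attacks (4,1) (4,2) (4,3) (4,4) (3,0) (2,0) (1,0) (0,0)
Union (14 distinct): (0,0) (0,3) (1,0) (1,3) (2,0) (2,1) (2,2) (2,4) (3,0) (3,3) (4,1) (4,2) (4,3) (4,4)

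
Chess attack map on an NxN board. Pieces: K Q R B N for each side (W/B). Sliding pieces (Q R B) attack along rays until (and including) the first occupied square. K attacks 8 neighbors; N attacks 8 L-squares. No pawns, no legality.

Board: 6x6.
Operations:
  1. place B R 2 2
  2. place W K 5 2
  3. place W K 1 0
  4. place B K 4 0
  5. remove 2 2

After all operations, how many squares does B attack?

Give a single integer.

Op 1: place BR@(2,2)
Op 2: place WK@(5,2)
Op 3: place WK@(1,0)
Op 4: place BK@(4,0)
Op 5: remove (2,2)
Per-piece attacks for B:
  BK@(4,0): attacks (4,1) (5,0) (3,0) (5,1) (3,1)
Union (5 distinct): (3,0) (3,1) (4,1) (5,0) (5,1)

Answer: 5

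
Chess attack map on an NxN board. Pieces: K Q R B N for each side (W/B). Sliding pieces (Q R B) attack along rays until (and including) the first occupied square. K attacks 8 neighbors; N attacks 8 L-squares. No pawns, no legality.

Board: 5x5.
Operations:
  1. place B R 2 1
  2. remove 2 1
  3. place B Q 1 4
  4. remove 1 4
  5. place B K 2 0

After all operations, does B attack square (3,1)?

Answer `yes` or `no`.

Op 1: place BR@(2,1)
Op 2: remove (2,1)
Op 3: place BQ@(1,4)
Op 4: remove (1,4)
Op 5: place BK@(2,0)
Per-piece attacks for B:
  BK@(2,0): attacks (2,1) (3,0) (1,0) (3,1) (1,1)
B attacks (3,1): yes

Answer: yes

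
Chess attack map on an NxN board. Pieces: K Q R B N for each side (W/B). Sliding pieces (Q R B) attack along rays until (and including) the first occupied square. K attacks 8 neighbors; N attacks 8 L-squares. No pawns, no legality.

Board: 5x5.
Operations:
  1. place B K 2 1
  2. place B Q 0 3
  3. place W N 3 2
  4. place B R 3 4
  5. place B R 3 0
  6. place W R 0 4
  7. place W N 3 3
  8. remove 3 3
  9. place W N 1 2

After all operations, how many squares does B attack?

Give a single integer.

Op 1: place BK@(2,1)
Op 2: place BQ@(0,3)
Op 3: place WN@(3,2)
Op 4: place BR@(3,4)
Op 5: place BR@(3,0)
Op 6: place WR@(0,4)
Op 7: place WN@(3,3)
Op 8: remove (3,3)
Op 9: place WN@(1,2)
Per-piece attacks for B:
  BQ@(0,3): attacks (0,4) (0,2) (0,1) (0,0) (1,3) (2,3) (3,3) (4,3) (1,4) (1,2) [ray(0,1) blocked at (0,4); ray(1,-1) blocked at (1,2)]
  BK@(2,1): attacks (2,2) (2,0) (3,1) (1,1) (3,2) (3,0) (1,2) (1,0)
  BR@(3,0): attacks (3,1) (3,2) (4,0) (2,0) (1,0) (0,0) [ray(0,1) blocked at (3,2)]
  BR@(3,4): attacks (3,3) (3,2) (4,4) (2,4) (1,4) (0,4) [ray(0,-1) blocked at (3,2); ray(-1,0) blocked at (0,4)]
Union (20 distinct): (0,0) (0,1) (0,2) (0,4) (1,0) (1,1) (1,2) (1,3) (1,4) (2,0) (2,2) (2,3) (2,4) (3,0) (3,1) (3,2) (3,3) (4,0) (4,3) (4,4)

Answer: 20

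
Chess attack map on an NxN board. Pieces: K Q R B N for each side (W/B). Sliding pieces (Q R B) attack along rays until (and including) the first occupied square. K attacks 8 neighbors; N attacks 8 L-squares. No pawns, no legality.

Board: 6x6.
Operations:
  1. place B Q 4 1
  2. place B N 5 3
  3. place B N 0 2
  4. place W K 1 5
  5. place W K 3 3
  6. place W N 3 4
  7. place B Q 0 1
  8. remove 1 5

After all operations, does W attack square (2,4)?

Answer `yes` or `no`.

Op 1: place BQ@(4,1)
Op 2: place BN@(5,3)
Op 3: place BN@(0,2)
Op 4: place WK@(1,5)
Op 5: place WK@(3,3)
Op 6: place WN@(3,4)
Op 7: place BQ@(0,1)
Op 8: remove (1,5)
Per-piece attacks for W:
  WK@(3,3): attacks (3,4) (3,2) (4,3) (2,3) (4,4) (4,2) (2,4) (2,2)
  WN@(3,4): attacks (5,5) (1,5) (4,2) (5,3) (2,2) (1,3)
W attacks (2,4): yes

Answer: yes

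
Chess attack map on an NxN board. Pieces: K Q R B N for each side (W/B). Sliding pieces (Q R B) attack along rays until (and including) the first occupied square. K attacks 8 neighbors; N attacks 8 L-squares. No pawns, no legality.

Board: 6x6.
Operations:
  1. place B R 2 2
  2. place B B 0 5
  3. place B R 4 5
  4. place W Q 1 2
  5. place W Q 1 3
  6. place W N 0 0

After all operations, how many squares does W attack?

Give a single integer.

Op 1: place BR@(2,2)
Op 2: place BB@(0,5)
Op 3: place BR@(4,5)
Op 4: place WQ@(1,2)
Op 5: place WQ@(1,3)
Op 6: place WN@(0,0)
Per-piece attacks for W:
  WN@(0,0): attacks (1,2) (2,1)
  WQ@(1,2): attacks (1,3) (1,1) (1,0) (2,2) (0,2) (2,3) (3,4) (4,5) (2,1) (3,0) (0,3) (0,1) [ray(0,1) blocked at (1,3); ray(1,0) blocked at (2,2); ray(1,1) blocked at (4,5)]
  WQ@(1,3): attacks (1,4) (1,5) (1,2) (2,3) (3,3) (4,3) (5,3) (0,3) (2,4) (3,5) (2,2) (0,4) (0,2) [ray(0,-1) blocked at (1,2); ray(1,-1) blocked at (2,2)]
Union (21 distinct): (0,1) (0,2) (0,3) (0,4) (1,0) (1,1) (1,2) (1,3) (1,4) (1,5) (2,1) (2,2) (2,3) (2,4) (3,0) (3,3) (3,4) (3,5) (4,3) (4,5) (5,3)

Answer: 21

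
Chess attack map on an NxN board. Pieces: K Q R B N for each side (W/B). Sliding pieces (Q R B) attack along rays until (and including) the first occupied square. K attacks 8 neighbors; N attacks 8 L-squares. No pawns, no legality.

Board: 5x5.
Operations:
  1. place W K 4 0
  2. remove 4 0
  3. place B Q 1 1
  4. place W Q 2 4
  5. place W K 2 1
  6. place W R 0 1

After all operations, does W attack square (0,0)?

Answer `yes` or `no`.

Op 1: place WK@(4,0)
Op 2: remove (4,0)
Op 3: place BQ@(1,1)
Op 4: place WQ@(2,4)
Op 5: place WK@(2,1)
Op 6: place WR@(0,1)
Per-piece attacks for W:
  WR@(0,1): attacks (0,2) (0,3) (0,4) (0,0) (1,1) [ray(1,0) blocked at (1,1)]
  WK@(2,1): attacks (2,2) (2,0) (3,1) (1,1) (3,2) (3,0) (1,2) (1,0)
  WQ@(2,4): attacks (2,3) (2,2) (2,1) (3,4) (4,4) (1,4) (0,4) (3,3) (4,2) (1,3) (0,2) [ray(0,-1) blocked at (2,1)]
W attacks (0,0): yes

Answer: yes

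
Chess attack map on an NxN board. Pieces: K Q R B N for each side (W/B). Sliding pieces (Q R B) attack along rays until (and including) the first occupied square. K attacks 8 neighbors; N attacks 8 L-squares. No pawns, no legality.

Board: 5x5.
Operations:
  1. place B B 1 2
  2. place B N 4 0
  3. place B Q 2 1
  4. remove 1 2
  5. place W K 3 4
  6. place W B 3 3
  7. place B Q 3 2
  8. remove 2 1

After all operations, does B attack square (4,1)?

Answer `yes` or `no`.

Answer: yes

Derivation:
Op 1: place BB@(1,2)
Op 2: place BN@(4,0)
Op 3: place BQ@(2,1)
Op 4: remove (1,2)
Op 5: place WK@(3,4)
Op 6: place WB@(3,3)
Op 7: place BQ@(3,2)
Op 8: remove (2,1)
Per-piece attacks for B:
  BQ@(3,2): attacks (3,3) (3,1) (3,0) (4,2) (2,2) (1,2) (0,2) (4,3) (4,1) (2,3) (1,4) (2,1) (1,0) [ray(0,1) blocked at (3,3)]
  BN@(4,0): attacks (3,2) (2,1)
B attacks (4,1): yes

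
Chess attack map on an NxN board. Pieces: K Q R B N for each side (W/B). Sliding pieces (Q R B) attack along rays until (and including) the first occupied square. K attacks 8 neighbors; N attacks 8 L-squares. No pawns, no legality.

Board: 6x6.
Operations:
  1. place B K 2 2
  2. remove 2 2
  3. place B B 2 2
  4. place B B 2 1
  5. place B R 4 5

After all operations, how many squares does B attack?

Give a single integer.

Answer: 22

Derivation:
Op 1: place BK@(2,2)
Op 2: remove (2,2)
Op 3: place BB@(2,2)
Op 4: place BB@(2,1)
Op 5: place BR@(4,5)
Per-piece attacks for B:
  BB@(2,1): attacks (3,2) (4,3) (5,4) (3,0) (1,2) (0,3) (1,0)
  BB@(2,2): attacks (3,3) (4,4) (5,5) (3,1) (4,0) (1,3) (0,4) (1,1) (0,0)
  BR@(4,5): attacks (4,4) (4,3) (4,2) (4,1) (4,0) (5,5) (3,5) (2,5) (1,5) (0,5)
Union (22 distinct): (0,0) (0,3) (0,4) (0,5) (1,0) (1,1) (1,2) (1,3) (1,5) (2,5) (3,0) (3,1) (3,2) (3,3) (3,5) (4,0) (4,1) (4,2) (4,3) (4,4) (5,4) (5,5)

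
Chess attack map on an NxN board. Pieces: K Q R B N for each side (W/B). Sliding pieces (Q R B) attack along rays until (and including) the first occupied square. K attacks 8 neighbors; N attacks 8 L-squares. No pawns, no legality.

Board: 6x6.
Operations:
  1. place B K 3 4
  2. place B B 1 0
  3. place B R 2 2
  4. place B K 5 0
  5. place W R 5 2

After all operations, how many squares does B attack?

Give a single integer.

Answer: 20

Derivation:
Op 1: place BK@(3,4)
Op 2: place BB@(1,0)
Op 3: place BR@(2,2)
Op 4: place BK@(5,0)
Op 5: place WR@(5,2)
Per-piece attacks for B:
  BB@(1,0): attacks (2,1) (3,2) (4,3) (5,4) (0,1)
  BR@(2,2): attacks (2,3) (2,4) (2,5) (2,1) (2,0) (3,2) (4,2) (5,2) (1,2) (0,2) [ray(1,0) blocked at (5,2)]
  BK@(3,4): attacks (3,5) (3,3) (4,4) (2,4) (4,5) (4,3) (2,5) (2,3)
  BK@(5,0): attacks (5,1) (4,0) (4,1)
Union (20 distinct): (0,1) (0,2) (1,2) (2,0) (2,1) (2,3) (2,4) (2,5) (3,2) (3,3) (3,5) (4,0) (4,1) (4,2) (4,3) (4,4) (4,5) (5,1) (5,2) (5,4)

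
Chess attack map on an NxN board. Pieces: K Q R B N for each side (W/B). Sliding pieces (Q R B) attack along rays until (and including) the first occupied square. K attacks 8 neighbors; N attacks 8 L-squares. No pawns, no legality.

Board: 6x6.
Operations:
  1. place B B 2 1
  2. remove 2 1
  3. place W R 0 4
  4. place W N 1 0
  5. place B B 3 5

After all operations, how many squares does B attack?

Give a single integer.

Answer: 5

Derivation:
Op 1: place BB@(2,1)
Op 2: remove (2,1)
Op 3: place WR@(0,4)
Op 4: place WN@(1,0)
Op 5: place BB@(3,5)
Per-piece attacks for B:
  BB@(3,5): attacks (4,4) (5,3) (2,4) (1,3) (0,2)
Union (5 distinct): (0,2) (1,3) (2,4) (4,4) (5,3)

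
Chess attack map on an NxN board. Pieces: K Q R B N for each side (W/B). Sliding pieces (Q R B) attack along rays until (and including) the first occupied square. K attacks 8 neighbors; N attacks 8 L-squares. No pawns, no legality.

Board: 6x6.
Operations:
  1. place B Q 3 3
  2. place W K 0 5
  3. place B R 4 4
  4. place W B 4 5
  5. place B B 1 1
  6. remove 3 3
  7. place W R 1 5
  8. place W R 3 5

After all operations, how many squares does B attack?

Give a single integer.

Op 1: place BQ@(3,3)
Op 2: place WK@(0,5)
Op 3: place BR@(4,4)
Op 4: place WB@(4,5)
Op 5: place BB@(1,1)
Op 6: remove (3,3)
Op 7: place WR@(1,5)
Op 8: place WR@(3,5)
Per-piece attacks for B:
  BB@(1,1): attacks (2,2) (3,3) (4,4) (2,0) (0,2) (0,0) [ray(1,1) blocked at (4,4)]
  BR@(4,4): attacks (4,5) (4,3) (4,2) (4,1) (4,0) (5,4) (3,4) (2,4) (1,4) (0,4) [ray(0,1) blocked at (4,5)]
Union (16 distinct): (0,0) (0,2) (0,4) (1,4) (2,0) (2,2) (2,4) (3,3) (3,4) (4,0) (4,1) (4,2) (4,3) (4,4) (4,5) (5,4)

Answer: 16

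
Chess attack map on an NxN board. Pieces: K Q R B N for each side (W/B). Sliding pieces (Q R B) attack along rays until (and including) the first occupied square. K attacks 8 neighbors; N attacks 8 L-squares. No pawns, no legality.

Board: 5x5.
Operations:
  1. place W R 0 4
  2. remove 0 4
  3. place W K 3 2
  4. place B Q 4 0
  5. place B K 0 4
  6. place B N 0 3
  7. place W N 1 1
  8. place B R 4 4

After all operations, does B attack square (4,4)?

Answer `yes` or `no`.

Answer: yes

Derivation:
Op 1: place WR@(0,4)
Op 2: remove (0,4)
Op 3: place WK@(3,2)
Op 4: place BQ@(4,0)
Op 5: place BK@(0,4)
Op 6: place BN@(0,3)
Op 7: place WN@(1,1)
Op 8: place BR@(4,4)
Per-piece attacks for B:
  BN@(0,3): attacks (2,4) (1,1) (2,2)
  BK@(0,4): attacks (0,3) (1,4) (1,3)
  BQ@(4,0): attacks (4,1) (4,2) (4,3) (4,4) (3,0) (2,0) (1,0) (0,0) (3,1) (2,2) (1,3) (0,4) [ray(0,1) blocked at (4,4); ray(-1,1) blocked at (0,4)]
  BR@(4,4): attacks (4,3) (4,2) (4,1) (4,0) (3,4) (2,4) (1,4) (0,4) [ray(0,-1) blocked at (4,0); ray(-1,0) blocked at (0,4)]
B attacks (4,4): yes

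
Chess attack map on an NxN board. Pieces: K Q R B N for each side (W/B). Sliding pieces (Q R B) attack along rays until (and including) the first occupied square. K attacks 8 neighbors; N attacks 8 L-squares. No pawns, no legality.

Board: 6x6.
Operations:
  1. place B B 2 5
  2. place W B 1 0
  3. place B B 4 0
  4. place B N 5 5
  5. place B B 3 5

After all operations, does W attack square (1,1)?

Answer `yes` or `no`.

Op 1: place BB@(2,5)
Op 2: place WB@(1,0)
Op 3: place BB@(4,0)
Op 4: place BN@(5,5)
Op 5: place BB@(3,5)
Per-piece attacks for W:
  WB@(1,0): attacks (2,1) (3,2) (4,3) (5,4) (0,1)
W attacks (1,1): no

Answer: no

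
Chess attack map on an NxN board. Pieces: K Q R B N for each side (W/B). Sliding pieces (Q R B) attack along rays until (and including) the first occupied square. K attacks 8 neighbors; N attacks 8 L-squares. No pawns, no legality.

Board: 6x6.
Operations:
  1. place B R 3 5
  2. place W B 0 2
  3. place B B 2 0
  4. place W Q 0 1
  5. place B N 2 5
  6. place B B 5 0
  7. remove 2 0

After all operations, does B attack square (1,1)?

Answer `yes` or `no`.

Answer: no

Derivation:
Op 1: place BR@(3,5)
Op 2: place WB@(0,2)
Op 3: place BB@(2,0)
Op 4: place WQ@(0,1)
Op 5: place BN@(2,5)
Op 6: place BB@(5,0)
Op 7: remove (2,0)
Per-piece attacks for B:
  BN@(2,5): attacks (3,3) (4,4) (1,3) (0,4)
  BR@(3,5): attacks (3,4) (3,3) (3,2) (3,1) (3,0) (4,5) (5,5) (2,5) [ray(-1,0) blocked at (2,5)]
  BB@(5,0): attacks (4,1) (3,2) (2,3) (1,4) (0,5)
B attacks (1,1): no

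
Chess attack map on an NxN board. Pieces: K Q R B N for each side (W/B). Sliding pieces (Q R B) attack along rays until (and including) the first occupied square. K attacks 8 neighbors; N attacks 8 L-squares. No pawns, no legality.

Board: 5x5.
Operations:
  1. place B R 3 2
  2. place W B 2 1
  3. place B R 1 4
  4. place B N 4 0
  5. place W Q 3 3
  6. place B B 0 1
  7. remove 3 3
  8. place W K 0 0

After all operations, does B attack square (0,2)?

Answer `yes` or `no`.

Answer: yes

Derivation:
Op 1: place BR@(3,2)
Op 2: place WB@(2,1)
Op 3: place BR@(1,4)
Op 4: place BN@(4,0)
Op 5: place WQ@(3,3)
Op 6: place BB@(0,1)
Op 7: remove (3,3)
Op 8: place WK@(0,0)
Per-piece attacks for B:
  BB@(0,1): attacks (1,2) (2,3) (3,4) (1,0)
  BR@(1,4): attacks (1,3) (1,2) (1,1) (1,0) (2,4) (3,4) (4,4) (0,4)
  BR@(3,2): attacks (3,3) (3,4) (3,1) (3,0) (4,2) (2,2) (1,2) (0,2)
  BN@(4,0): attacks (3,2) (2,1)
B attacks (0,2): yes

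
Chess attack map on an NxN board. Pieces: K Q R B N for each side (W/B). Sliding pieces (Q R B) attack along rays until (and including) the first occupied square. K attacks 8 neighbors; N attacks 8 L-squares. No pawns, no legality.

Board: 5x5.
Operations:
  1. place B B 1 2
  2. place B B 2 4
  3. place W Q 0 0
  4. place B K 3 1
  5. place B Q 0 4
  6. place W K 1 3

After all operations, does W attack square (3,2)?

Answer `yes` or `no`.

Op 1: place BB@(1,2)
Op 2: place BB@(2,4)
Op 3: place WQ@(0,0)
Op 4: place BK@(3,1)
Op 5: place BQ@(0,4)
Op 6: place WK@(1,3)
Per-piece attacks for W:
  WQ@(0,0): attacks (0,1) (0,2) (0,3) (0,4) (1,0) (2,0) (3,0) (4,0) (1,1) (2,2) (3,3) (4,4) [ray(0,1) blocked at (0,4)]
  WK@(1,3): attacks (1,4) (1,2) (2,3) (0,3) (2,4) (2,2) (0,4) (0,2)
W attacks (3,2): no

Answer: no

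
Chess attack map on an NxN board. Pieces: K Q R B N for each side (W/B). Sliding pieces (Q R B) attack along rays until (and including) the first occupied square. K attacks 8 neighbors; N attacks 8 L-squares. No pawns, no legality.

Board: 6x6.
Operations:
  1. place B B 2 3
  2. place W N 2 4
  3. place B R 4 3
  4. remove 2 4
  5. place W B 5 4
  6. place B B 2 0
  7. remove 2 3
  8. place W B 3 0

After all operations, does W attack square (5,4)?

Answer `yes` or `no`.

Op 1: place BB@(2,3)
Op 2: place WN@(2,4)
Op 3: place BR@(4,3)
Op 4: remove (2,4)
Op 5: place WB@(5,4)
Op 6: place BB@(2,0)
Op 7: remove (2,3)
Op 8: place WB@(3,0)
Per-piece attacks for W:
  WB@(3,0): attacks (4,1) (5,2) (2,1) (1,2) (0,3)
  WB@(5,4): attacks (4,5) (4,3) [ray(-1,-1) blocked at (4,3)]
W attacks (5,4): no

Answer: no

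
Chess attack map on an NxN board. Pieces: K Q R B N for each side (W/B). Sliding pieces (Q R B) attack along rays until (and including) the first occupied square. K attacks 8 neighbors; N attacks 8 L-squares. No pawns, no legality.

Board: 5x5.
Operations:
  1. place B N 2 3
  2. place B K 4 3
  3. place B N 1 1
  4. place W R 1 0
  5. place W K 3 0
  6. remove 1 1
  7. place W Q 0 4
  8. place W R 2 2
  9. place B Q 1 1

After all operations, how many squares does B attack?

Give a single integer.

Answer: 19

Derivation:
Op 1: place BN@(2,3)
Op 2: place BK@(4,3)
Op 3: place BN@(1,1)
Op 4: place WR@(1,0)
Op 5: place WK@(3,0)
Op 6: remove (1,1)
Op 7: place WQ@(0,4)
Op 8: place WR@(2,2)
Op 9: place BQ@(1,1)
Per-piece attacks for B:
  BQ@(1,1): attacks (1,2) (1,3) (1,4) (1,0) (2,1) (3,1) (4,1) (0,1) (2,2) (2,0) (0,2) (0,0) [ray(0,-1) blocked at (1,0); ray(1,1) blocked at (2,2)]
  BN@(2,3): attacks (4,4) (0,4) (3,1) (4,2) (1,1) (0,2)
  BK@(4,3): attacks (4,4) (4,2) (3,3) (3,4) (3,2)
Union (19 distinct): (0,0) (0,1) (0,2) (0,4) (1,0) (1,1) (1,2) (1,3) (1,4) (2,0) (2,1) (2,2) (3,1) (3,2) (3,3) (3,4) (4,1) (4,2) (4,4)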